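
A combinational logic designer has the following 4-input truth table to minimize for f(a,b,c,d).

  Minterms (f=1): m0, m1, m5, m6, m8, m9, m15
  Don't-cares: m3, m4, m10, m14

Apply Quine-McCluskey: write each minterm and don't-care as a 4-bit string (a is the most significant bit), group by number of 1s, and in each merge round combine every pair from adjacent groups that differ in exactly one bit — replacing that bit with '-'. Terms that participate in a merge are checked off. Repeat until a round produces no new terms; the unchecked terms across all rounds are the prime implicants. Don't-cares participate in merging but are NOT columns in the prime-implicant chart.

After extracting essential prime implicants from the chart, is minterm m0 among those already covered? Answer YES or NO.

YES

Round 0: 0000✓ 0001✓ 0011✓ 0100✓ 0101✓ 0110✓ 1000✓ 1001✓ 1010✓ 1110✓ 1111✓
Round 1: -000✓ -001✓ -110 0-00✓ 0-01✓ 00-1 000-✓ 01-0 010-✓ 1-10 10-0 100-✓ 111-
Round 2: -00- 0-0-
PIs = {-00-, -110, 0-0-, 00-1, 01-0, 1-10, 10-0, 111-}
Coverage chart:
  m0: -00-,0-0-
  m1: -00-,0-0-,00-1
  m5: 0-0- ←essential
  m6: -110,01-0
  m8: -00-,10-0
  m9: -00- ←essential
  m15: 111- ←essential
Essential: -00-, 0-0-, 111-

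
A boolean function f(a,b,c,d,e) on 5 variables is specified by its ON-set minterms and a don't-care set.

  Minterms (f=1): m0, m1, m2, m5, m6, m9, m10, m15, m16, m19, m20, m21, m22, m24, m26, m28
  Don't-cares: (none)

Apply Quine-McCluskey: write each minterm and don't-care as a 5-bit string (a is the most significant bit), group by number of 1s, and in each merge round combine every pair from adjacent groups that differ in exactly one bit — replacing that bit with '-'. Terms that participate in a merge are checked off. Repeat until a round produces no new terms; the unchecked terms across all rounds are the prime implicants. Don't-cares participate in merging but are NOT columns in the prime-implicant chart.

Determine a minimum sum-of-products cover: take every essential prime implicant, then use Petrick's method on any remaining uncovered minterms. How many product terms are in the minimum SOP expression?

8

size-2^0 implicants → 00000(✓)  00001(✓)  00010(✓)  00101(✓)  00110(✓)  01001(✓)  01010(✓)  01111  10000(✓)  10011  10100(✓)  10101(✓)  10110(✓)  11000(✓)  11010(✓)  11100(✓)
size-2^1 implicants → -0000  -0101  -0110  -1010  0-001  0-010  00-01  00-10  000-0  0000-  1-000(✓)  1-100(✓)  10-00(✓)  101-0  1010-  11-00(✓)  110-0
size-2^2 implicants → 1--00
Unchecked terms (primes): -0000, -0101, -0110, -1010, 0-001, 0-010, 00-01, 00-10, 000-0, 0000-, 01111, 1--00, 10011, 101-0, 1010-, 110-0
Minterm coverage:
  m0 ⊆ -0000,000-0,0000-
  m1 ⊆ 0-001,00-01,0000-
  m2 ⊆ 0-010,00-10,000-0
  m5 ⊆ -0101,00-01
  m6 ⊆ -0110,00-10
  m9 ⊆ 0-001 [E]
  m10 ⊆ -1010,0-010
  m15 ⊆ 01111 [E]
  m16 ⊆ -0000,1--00
  m19 ⊆ 10011 [E]
  m20 ⊆ 1--00,101-0,1010-
  m21 ⊆ -0101,1010-
  m22 ⊆ -0110,101-0
  m24 ⊆ 1--00,110-0
  m26 ⊆ -1010,110-0
  m28 ⊆ 1--00 [E]
E = {0-001, 01111, 1--00, 10011}
Petrick residual → -0101, -0110, -1010, 000-0
Cover = b'cd'e + b'cde' + bc'de' + a'c'd'e + a'b'c'e' + a'bcde + ad'e' + ab'c'de  |cover|=8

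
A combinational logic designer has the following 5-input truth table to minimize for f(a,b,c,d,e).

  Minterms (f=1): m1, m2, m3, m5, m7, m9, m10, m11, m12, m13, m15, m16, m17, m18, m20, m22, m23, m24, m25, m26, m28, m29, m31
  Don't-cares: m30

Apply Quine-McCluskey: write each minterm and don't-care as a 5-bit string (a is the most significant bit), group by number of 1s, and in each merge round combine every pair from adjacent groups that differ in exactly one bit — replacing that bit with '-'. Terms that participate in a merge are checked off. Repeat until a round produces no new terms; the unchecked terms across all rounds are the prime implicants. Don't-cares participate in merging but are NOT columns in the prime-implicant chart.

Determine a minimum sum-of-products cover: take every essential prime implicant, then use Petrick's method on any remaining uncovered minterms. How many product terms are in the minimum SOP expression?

Round 0: 00001✓ 00010✓ 00011✓ 00101✓ 00111✓ 01001✓ 01010✓ 01011✓ 01100✓ 01101✓ 01111✓ 10000✓ 10001✓ 10010✓ 10100✓ 10110✓ 10111✓ 11000✓ 11001✓ 11010✓ 11100✓ 11101✓ 11110✓ 11111✓
Round 1: -0001✓ -0010✓ -0111✓ -1001✓ -1010✓ -1100✓ -1101✓ -1111✓ 0-001✓ 0-010✓ 0-011✓ 0-101✓ 0-111✓ 00-01✓ 00-11✓ 000-1✓ 0001-✓ 001-1✓ 01-01✓ 01-11✓ 010-1✓ 0101-✓ 011-1✓ 0110-✓ 1-000✓ 1-001✓ 1-010✓ 1-100✓ 1-110✓ 1-111✓ 10-00✓ 10-10✓ 100-0✓ 1000-✓ 101-0✓ 1011-✓ 11-00✓ 11-01✓ 11-10✓ 110-0✓ 1100-✓ 111-0✓ 111-1✓ 1110-✓ 1111-✓
Round 2: --001 --010 --111 -1-01 -11-1 -110- 0--01✓ 0--11✓ 0-0-1✓ 0-01- 0-1-1✓ 00--1✓ 01--1✓ 1--00✓ 1--10✓ 1-0-0✓ 1-00- 1-1-0✓ 1-11- 10--0✓ 11--0✓ 11-0- 111--
Round 3: 0---1 1---0
PIs = {--001, --010, --111, -1-01, -11-1, -110-, 0---1, 0-01-, 1---0, 1-00-, 1-11-, 11-0-, 111--}
Coverage chart:
  m1: --001,0---1
  m2: --010,0-01-
  m3: 0---1,0-01-
  m5: 0---1 ←essential
  m7: --111,0---1
  m9: --001,-1-01,0---1
  m10: --010,0-01-
  m11: 0---1,0-01-
  m12: -110- ←essential
  m13: -1-01,-11-1,-110-,0---1
  m15: --111,-11-1,0---1
  m16: 1---0,1-00-
  m17: --001,1-00-
  m18: --010,1---0
  m20: 1---0 ←essential
  m22: 1---0,1-11-
  m23: --111,1-11-
  m24: 1---0,1-00-,11-0-
  m25: --001,-1-01,1-00-,11-0-
  m26: --010,1---0
  m28: -110-,1---0,11-0-,111--
  m29: -1-01,-11-1,-110-,11-0-,111--
  m31: --111,-11-1,1-11-,111--
Essential: -110-, 0---1, 1---0
Petrick residual → --001, --010, --111
Min cover (6 terms): c'd'e + c'de' + cde + bcd' + a'e + ae'

6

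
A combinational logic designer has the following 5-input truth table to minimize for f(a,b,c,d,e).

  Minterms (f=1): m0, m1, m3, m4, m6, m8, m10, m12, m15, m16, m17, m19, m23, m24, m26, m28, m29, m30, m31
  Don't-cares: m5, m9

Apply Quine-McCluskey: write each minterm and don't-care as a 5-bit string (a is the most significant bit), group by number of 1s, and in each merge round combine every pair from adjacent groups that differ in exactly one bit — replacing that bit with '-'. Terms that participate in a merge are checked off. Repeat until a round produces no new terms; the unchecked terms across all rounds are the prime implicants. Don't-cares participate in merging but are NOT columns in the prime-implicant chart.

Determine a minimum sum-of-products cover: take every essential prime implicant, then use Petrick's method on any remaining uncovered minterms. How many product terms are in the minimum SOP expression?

8

size-2^0 implicants → 00000(✓)  00001(✓)  00011(✓)  00100(✓)  00101(✓)  00110(✓)  01000(✓)  01001(✓)  01010(✓)  01100(✓)  01111(✓)  10000(✓)  10001(✓)  10011(✓)  10111(✓)  11000(✓)  11010(✓)  11100(✓)  11101(✓)  11110(✓)  11111(✓)
size-2^1 implicants → -0000(✓)  -0001(✓)  -0011(✓)  -1000(✓)  -1010(✓)  -1100(✓)  -1111  0-000(✓)  0-001(✓)  0-100(✓)  00-00(✓)  00-01(✓)  000-1(✓)  0000-(✓)  001-0  0010-(✓)  01-00(✓)  010-0(✓)  0100-(✓)  1-000(✓)  1-111  10-11  100-1(✓)  1000-(✓)  11-00(✓)  11-10(✓)  110-0(✓)  111-0(✓)  111-1(✓)  1110-(✓)  1111-(✓)
size-2^2 implicants → --000  -00-1  -000-  -1-00  -10-0  0--00  0-00-  00-0-  11--0  111--
Unchecked terms (primes): --000, -00-1, -000-, -1-00, -10-0, -1111, 0--00, 0-00-, 00-0-, 001-0, 1-111, 10-11, 11--0, 111--
Minterm coverage:
  m0 ⊆ --000,-000-,0--00,0-00-,00-0-
  m1 ⊆ -00-1,-000-,0-00-,00-0-
  m3 ⊆ -00-1 [E]
  m4 ⊆ 0--00,00-0-,001-0
  m6 ⊆ 001-0 [E]
  m8 ⊆ --000,-1-00,-10-0,0--00,0-00-
  m10 ⊆ -10-0 [E]
  m12 ⊆ -1-00,0--00
  m15 ⊆ -1111 [E]
  m16 ⊆ --000,-000-
  m17 ⊆ -00-1,-000-
  m19 ⊆ -00-1,10-11
  m23 ⊆ 1-111,10-11
  m24 ⊆ --000,-1-00,-10-0,11--0
  m26 ⊆ -10-0,11--0
  m28 ⊆ -1-00,11--0,111--
  m29 ⊆ 111-- [E]
  m30 ⊆ 11--0,111--
  m31 ⊆ -1111,1-111,111--
E = {-00-1, -10-0, -1111, 001-0, 111--}
Petrick residual → --000, -1-00, 1-111
Cover = c'd'e' + b'c'e + bd'e' + bc'e' + bcde + a'b'ce' + acde + abc  |cover|=8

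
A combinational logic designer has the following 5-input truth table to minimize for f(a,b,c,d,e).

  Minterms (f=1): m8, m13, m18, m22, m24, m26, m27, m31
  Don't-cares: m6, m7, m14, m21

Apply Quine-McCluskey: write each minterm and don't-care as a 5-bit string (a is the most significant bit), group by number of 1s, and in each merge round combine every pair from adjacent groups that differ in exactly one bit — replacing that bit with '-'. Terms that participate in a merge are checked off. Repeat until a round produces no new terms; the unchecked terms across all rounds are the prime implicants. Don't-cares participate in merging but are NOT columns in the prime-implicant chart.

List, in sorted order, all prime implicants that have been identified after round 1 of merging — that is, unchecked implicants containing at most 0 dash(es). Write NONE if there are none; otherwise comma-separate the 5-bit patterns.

size-2^0 implicants → 00110(✓)  00111(✓)  01000(✓)  01101  01110(✓)  10010(✓)  10101  10110(✓)  11000(✓)  11010(✓)  11011(✓)  11111(✓)
size-2^1 implicants → -0110  -1000  0-110  0011-  1-010  10-10  11-11  110-0  1101-
Unchecked terms (primes): -0110, -1000, 0-110, 0011-, 01101, 1-010, 10-10, 10101, 11-11, 110-0, 1101-

01101, 10101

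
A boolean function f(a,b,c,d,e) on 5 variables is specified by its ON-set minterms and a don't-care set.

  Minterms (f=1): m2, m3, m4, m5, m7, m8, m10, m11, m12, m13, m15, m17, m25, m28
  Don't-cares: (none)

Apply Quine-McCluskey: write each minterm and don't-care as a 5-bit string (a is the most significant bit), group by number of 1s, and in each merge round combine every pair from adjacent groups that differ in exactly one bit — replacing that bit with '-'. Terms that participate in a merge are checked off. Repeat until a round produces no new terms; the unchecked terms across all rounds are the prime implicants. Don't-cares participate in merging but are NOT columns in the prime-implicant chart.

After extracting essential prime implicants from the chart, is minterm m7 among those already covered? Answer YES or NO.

Round 0: 00010✓ 00011✓ 00100✓ 00101✓ 00111✓ 01000✓ 01010✓ 01011✓ 01100✓ 01101✓ 01111✓ 10001✓ 11001✓ 11100✓
Round 1: -1100 0-010✓ 0-011✓ 0-100✓ 0-101✓ 0-111✓ 00-11✓ 0001-✓ 001-1✓ 0010-✓ 01-00 01-11✓ 010-0 0101-✓ 011-1✓ 0110-✓ 1-001
Round 2: 0--11 0-01- 0-1-1 0-10-
PIs = {-1100, 0--11, 0-01-, 0-1-1, 0-10-, 01-00, 010-0, 1-001}
Coverage chart:
  m2: 0-01- ←essential
  m3: 0--11,0-01-
  m4: 0-10- ←essential
  m5: 0-1-1,0-10-
  m7: 0--11,0-1-1
  m8: 01-00,010-0
  m10: 0-01-,010-0
  m11: 0--11,0-01-
  m12: -1100,0-10-,01-00
  m13: 0-1-1,0-10-
  m15: 0--11,0-1-1
  m17: 1-001 ←essential
  m25: 1-001 ←essential
  m28: -1100 ←essential
Essential: -1100, 0-01-, 0-10-, 1-001

NO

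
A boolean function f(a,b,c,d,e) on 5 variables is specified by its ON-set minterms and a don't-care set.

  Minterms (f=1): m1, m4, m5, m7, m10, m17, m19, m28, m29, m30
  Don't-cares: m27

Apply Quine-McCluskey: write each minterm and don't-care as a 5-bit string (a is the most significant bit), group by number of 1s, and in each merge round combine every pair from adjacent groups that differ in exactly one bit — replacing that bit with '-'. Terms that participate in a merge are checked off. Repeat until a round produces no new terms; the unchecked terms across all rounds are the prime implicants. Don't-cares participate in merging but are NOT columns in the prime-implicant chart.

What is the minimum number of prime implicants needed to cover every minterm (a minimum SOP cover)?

[col 0] 00001*, 00100*, 00101*, 00111*, 01010, 10001*, 10011*, 11011*, 11100*, 11101*, 11110*
[col 1] -0001, 00-01, 001-1, 0010-, 1-011, 100-1, 111-0, 1110-
Prime implicants: -0001, 00-01, 001-1, 0010-, 01010, 1-011, 100-1, 111-0, 1110-
PI chart (minterm → PIs covering it):
  1 | -0001,00-01
  4 | 0010-  (sole → essential)
  5 | 00-01,001-1,0010-
  7 | 001-1  (sole → essential)
  10 | 01010  (sole → essential)
  17 | -0001,100-1
  19 | 1-011,100-1
  28 | 111-0,1110-
  29 | 1110-  (sole → essential)
  30 | 111-0  (sole → essential)
Essential prime implicants: 001-1, 0010-, 01010, 111-0, 1110-
Petrick residual → -0001, 1-011
Minimum SOP uses 7 PIs: b'c'd'e + a'b'ce + a'b'cd' + a'bc'de' + ac'de + abce' + abcd'

7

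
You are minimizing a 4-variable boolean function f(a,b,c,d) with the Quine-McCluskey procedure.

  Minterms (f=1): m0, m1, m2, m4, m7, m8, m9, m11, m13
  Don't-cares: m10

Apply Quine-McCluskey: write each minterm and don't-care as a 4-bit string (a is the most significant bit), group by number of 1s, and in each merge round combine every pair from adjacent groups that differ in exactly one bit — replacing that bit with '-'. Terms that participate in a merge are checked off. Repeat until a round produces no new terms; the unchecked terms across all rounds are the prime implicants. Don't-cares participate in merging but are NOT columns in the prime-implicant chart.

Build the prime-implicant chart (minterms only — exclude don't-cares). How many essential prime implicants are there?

[col 0] 0000*, 0001*, 0010*, 0100*, 0111, 1000*, 1001*, 1010*, 1011*, 1101*
[col 1] -000*, -001*, -010*, 0-00, 00-0*, 000-*, 1-01, 10-0*, 10-1*, 100-*, 101-*
[col 2] -0-0, -00-, 10--
Prime implicants: -0-0, -00-, 0-00, 0111, 1-01, 10--
PI chart (minterm → PIs covering it):
  0 | -0-0,-00-,0-00
  1 | -00-  (sole → essential)
  2 | -0-0  (sole → essential)
  4 | 0-00  (sole → essential)
  7 | 0111  (sole → essential)
  8 | -0-0,-00-,10--
  9 | -00-,1-01,10--
  11 | 10--  (sole → essential)
  13 | 1-01  (sole → essential)
Essential prime implicants: -0-0, -00-, 0-00, 0111, 1-01, 10--

6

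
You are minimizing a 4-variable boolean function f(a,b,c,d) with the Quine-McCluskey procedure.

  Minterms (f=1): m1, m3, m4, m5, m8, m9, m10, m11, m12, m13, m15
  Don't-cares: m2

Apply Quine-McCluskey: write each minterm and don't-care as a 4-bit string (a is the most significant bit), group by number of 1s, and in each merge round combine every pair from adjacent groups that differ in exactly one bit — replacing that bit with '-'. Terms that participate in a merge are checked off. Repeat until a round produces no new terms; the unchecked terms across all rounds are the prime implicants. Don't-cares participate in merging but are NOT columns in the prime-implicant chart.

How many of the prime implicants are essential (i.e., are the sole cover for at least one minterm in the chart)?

2

[col 0] 0001*, 0010*, 0011*, 0100*, 0101*, 1000*, 1001*, 1010*, 1011*, 1100*, 1101*, 1111*
[col 1] -001*, -010*, -011*, -100*, -101*, 0-01*, 00-1*, 001-*, 010-*, 1-00*, 1-01*, 1-11*, 10-0*, 10-1*, 100-*, 101-*, 11-1*, 110-*
[col 2] --01, -0-1, -01-, -10-, 1--1, 1-0-, 10--
Prime implicants: --01, -0-1, -01-, -10-, 1--1, 1-0-, 10--
PI chart (minterm → PIs covering it):
  1 | --01,-0-1
  3 | -0-1,-01-
  4 | -10-  (sole → essential)
  5 | --01,-10-
  8 | 1-0-,10--
  9 | --01,-0-1,1--1,1-0-,10--
  10 | -01-,10--
  11 | -0-1,-01-,1--1,10--
  12 | -10-,1-0-
  13 | --01,-10-,1--1,1-0-
  15 | 1--1  (sole → essential)
Essential prime implicants: -10-, 1--1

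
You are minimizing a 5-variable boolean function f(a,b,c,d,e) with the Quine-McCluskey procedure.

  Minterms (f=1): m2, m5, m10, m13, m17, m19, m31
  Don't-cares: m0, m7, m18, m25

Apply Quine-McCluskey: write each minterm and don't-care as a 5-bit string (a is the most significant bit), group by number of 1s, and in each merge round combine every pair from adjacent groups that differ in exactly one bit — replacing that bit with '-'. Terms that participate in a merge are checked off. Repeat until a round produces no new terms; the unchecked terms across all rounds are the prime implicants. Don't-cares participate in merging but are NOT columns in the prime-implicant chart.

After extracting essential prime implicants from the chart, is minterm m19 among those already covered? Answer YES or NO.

NO

[col 0] 00000*, 00010*, 00101*, 00111*, 01010*, 01101*, 10001*, 10010*, 10011*, 11001*, 11111
[col 1] -0010, 0-010, 0-101, 000-0, 001-1, 1-001, 100-1, 1001-
Prime implicants: -0010, 0-010, 0-101, 000-0, 001-1, 1-001, 100-1, 1001-, 11111
PI chart (minterm → PIs covering it):
  2 | -0010,0-010,000-0
  5 | 0-101,001-1
  10 | 0-010  (sole → essential)
  13 | 0-101  (sole → essential)
  17 | 1-001,100-1
  19 | 100-1,1001-
  31 | 11111  (sole → essential)
Essential prime implicants: 0-010, 0-101, 11111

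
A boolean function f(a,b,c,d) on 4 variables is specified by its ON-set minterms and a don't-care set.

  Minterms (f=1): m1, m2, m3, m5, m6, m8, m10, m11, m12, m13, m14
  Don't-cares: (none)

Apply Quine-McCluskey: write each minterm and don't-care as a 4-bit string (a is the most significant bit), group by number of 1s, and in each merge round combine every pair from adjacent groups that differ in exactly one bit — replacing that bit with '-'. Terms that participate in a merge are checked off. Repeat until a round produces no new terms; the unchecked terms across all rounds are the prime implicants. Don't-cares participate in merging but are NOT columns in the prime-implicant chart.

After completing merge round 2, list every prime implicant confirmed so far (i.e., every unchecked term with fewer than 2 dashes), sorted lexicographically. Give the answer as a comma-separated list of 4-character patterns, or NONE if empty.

Round 0: 0001✓ 0010✓ 0011✓ 0101✓ 0110✓ 1000✓ 1010✓ 1011✓ 1100✓ 1101✓ 1110✓
Round 1: -010✓ -011✓ -101 -110✓ 0-01 0-10✓ 00-1 001-✓ 1-00✓ 1-10✓ 10-0✓ 101-✓ 11-0✓ 110-
Round 2: --10 -01- 1--0
PIs = {--10, -01-, -101, 0-01, 00-1, 1--0, 110-}

-101, 0-01, 00-1, 110-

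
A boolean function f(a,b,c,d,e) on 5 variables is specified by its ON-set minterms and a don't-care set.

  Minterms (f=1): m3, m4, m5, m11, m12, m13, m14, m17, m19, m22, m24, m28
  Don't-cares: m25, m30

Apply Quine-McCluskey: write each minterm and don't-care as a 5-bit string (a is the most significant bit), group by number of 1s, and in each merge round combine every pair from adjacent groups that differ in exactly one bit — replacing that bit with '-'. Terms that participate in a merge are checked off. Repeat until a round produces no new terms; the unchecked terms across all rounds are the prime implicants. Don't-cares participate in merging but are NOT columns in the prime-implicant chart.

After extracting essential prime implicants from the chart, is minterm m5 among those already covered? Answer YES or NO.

YES

[col 0] 00011*, 00100*, 00101*, 01011*, 01100*, 01101*, 01110*, 10001*, 10011*, 10110*, 11000*, 11001*, 11100*, 11110*
[col 1] -0011, -1100*, -1110*, 0-011, 0-100*, 0-101*, 0010-*, 011-0*, 0110-*, 1-001, 1-110, 100-1, 11-00, 1100-, 111-0*
[col 2] -11-0, 0-10-
Prime implicants: -0011, -11-0, 0-011, 0-10-, 1-001, 1-110, 100-1, 11-00, 1100-
PI chart (minterm → PIs covering it):
  3 | -0011,0-011
  4 | 0-10-  (sole → essential)
  5 | 0-10-  (sole → essential)
  11 | 0-011  (sole → essential)
  12 | -11-0,0-10-
  13 | 0-10-  (sole → essential)
  14 | -11-0  (sole → essential)
  17 | 1-001,100-1
  19 | -0011,100-1
  22 | 1-110  (sole → essential)
  24 | 11-00,1100-
  28 | -11-0,11-00
Essential prime implicants: -11-0, 0-011, 0-10-, 1-110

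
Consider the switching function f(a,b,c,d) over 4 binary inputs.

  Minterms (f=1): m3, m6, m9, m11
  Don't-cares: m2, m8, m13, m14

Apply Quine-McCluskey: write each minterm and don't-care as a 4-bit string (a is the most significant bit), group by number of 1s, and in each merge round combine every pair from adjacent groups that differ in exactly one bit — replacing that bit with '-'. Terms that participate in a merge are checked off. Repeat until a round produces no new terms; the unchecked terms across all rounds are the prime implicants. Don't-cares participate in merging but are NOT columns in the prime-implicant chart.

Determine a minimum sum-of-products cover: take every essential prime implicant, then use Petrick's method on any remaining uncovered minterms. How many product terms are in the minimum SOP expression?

3

size-2^0 implicants → 0010(✓)  0011(✓)  0110(✓)  1000(✓)  1001(✓)  1011(✓)  1101(✓)  1110(✓)
size-2^1 implicants → -011  -110  0-10  001-  1-01  10-1  100-
Unchecked terms (primes): -011, -110, 0-10, 001-, 1-01, 10-1, 100-
Minterm coverage:
  m3 ⊆ -011,001-
  m6 ⊆ -110,0-10
  m9 ⊆ 1-01,10-1,100-
  m11 ⊆ -011,10-1
(no essential prime implicants)
Petrick residual → -011, -110, 1-01
Cover = b'cd + bcd' + ac'd  |cover|=3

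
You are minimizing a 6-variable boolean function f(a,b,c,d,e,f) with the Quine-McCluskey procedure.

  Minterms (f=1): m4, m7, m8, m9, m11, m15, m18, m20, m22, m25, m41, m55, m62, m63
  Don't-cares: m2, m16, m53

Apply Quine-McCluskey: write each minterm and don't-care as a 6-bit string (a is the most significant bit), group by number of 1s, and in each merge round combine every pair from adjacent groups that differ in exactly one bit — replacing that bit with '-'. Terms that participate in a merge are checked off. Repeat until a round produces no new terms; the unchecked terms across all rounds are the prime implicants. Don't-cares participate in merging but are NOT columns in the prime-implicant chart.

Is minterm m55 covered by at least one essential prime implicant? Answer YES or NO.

NO

Round 0: 000010✓ 000100✓ 000111✓ 001000✓ 001001✓ 001011✓ 001111✓ 010000✓ 010010✓ 010100✓ 010110✓ 011001✓ 101001✓ 110101✓ 110111✓ 111110✓ 111111✓
Round 1: -01001 0-0010 0-0100 0-1001 00-111 001-11 0010-1 00100- 010-00✓ 010-10✓ 0100-0✓ 0101-0✓ 11-111 1101-1 11111-
Round 2: 010--0
PIs = {-01001, 0-0010, 0-0100, 0-1001, 00-111, 001-11, 0010-1, 00100-, 010--0, 11-111, 1101-1, 11111-}
Coverage chart:
  m4: 0-0100 ←essential
  m7: 00-111 ←essential
  m8: 00100- ←essential
  m9: -01001,0-1001,0010-1,00100-
  m11: 001-11,0010-1
  m15: 00-111,001-11
  m18: 0-0010,010--0
  m20: 0-0100,010--0
  m22: 010--0 ←essential
  m25: 0-1001 ←essential
  m41: -01001 ←essential
  m55: 11-111,1101-1
  m62: 11111- ←essential
  m63: 11-111,11111-
Essential: -01001, 0-0100, 0-1001, 00-111, 00100-, 010--0, 11111-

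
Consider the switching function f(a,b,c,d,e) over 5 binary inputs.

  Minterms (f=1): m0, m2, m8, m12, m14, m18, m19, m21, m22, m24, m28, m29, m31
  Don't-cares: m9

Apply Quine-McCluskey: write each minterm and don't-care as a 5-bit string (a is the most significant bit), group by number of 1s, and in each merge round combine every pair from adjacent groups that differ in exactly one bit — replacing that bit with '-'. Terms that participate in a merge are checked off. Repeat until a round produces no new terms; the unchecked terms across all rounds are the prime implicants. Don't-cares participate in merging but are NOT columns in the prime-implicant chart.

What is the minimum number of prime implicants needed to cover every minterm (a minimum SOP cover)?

7

Round 0: 00000✓ 00010✓ 01000✓ 01001✓ 01100✓ 01110✓ 10010✓ 10011✓ 10101✓ 10110✓ 11000✓ 11100✓ 11101✓ 11111✓
Round 1: -0010 -1000✓ -1100✓ 0-000 000-0 01-00✓ 0100- 011-0 1-101 10-10 1001- 11-00✓ 111-1 1110-
Round 2: -1-00
PIs = {-0010, -1-00, 0-000, 000-0, 0100-, 011-0, 1-101, 10-10, 1001-, 111-1, 1110-}
Coverage chart:
  m0: 0-000,000-0
  m2: -0010,000-0
  m8: -1-00,0-000,0100-
  m12: -1-00,011-0
  m14: 011-0 ←essential
  m18: -0010,10-10,1001-
  m19: 1001- ←essential
  m21: 1-101 ←essential
  m22: 10-10 ←essential
  m24: -1-00 ←essential
  m28: -1-00,1110-
  m29: 1-101,111-1,1110-
  m31: 111-1 ←essential
Essential: -1-00, 011-0, 1-101, 10-10, 1001-, 111-1
Petrick residual → 000-0
Min cover (7 terms): bd'e' + a'b'c'e' + a'bce' + acd'e + ab'de' + ab'c'd + abce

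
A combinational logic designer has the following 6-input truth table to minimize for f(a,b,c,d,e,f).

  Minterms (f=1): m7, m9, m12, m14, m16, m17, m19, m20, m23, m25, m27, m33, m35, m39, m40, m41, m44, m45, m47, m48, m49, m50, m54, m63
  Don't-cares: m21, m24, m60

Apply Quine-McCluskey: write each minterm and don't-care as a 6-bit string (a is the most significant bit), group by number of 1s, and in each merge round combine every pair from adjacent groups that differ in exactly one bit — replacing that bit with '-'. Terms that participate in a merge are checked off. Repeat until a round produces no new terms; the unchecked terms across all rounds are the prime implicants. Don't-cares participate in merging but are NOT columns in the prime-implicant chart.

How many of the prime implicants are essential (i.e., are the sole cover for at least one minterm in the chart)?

size-2^0 implicants → 000111(✓)  001001(✓)  001100(✓)  001110(✓)  010000(✓)  010001(✓)  010011(✓)  010100(✓)  010101(✓)  010111(✓)  011000(✓)  011001(✓)  011011(✓)  100001(✓)  100011(✓)  100111(✓)  101000(✓)  101001(✓)  101100(✓)  101101(✓)  101111(✓)  110000(✓)  110001(✓)  110010(✓)  110110(✓)  111100(✓)  111111(✓)
size-2^1 implicants → -00111  -01001  -01100  -10000(✓)  -10001(✓)  0-0111  0-1001  0011-0  01-000(✓)  01-001(✓)  01-011(✓)  010-00(✓)  010-01(✓)  010-11(✓)  0100-1(✓)  01000-(✓)  0101-1(✓)  01010-(✓)  0110-1(✓)  01100-(✓)  1-0001  1-1100  1-1111  10-001  10-111  100-11  1000-1  101-00(✓)  101-01(✓)  10100-(✓)  1011-1  10110-(✓)  110-10  1100-0  11000-(✓)
size-2^2 implicants → -1000-  01-0-1  01-00-  010--1  010-0-  101-0-
Unchecked terms (primes): -00111, -01001, -01100, -1000-, 0-0111, 0-1001, 0011-0, 01-0-1, 01-00-, 010--1, 010-0-, 1-0001, 1-1100, 1-1111, 10-001, 10-111, 100-11, 1000-1, 101-0-, 1011-1, 110-10, 1100-0
Minterm coverage:
  m7 ⊆ -00111,0-0111
  m9 ⊆ -01001,0-1001
  m12 ⊆ -01100,0011-0
  m14 ⊆ 0011-0 [E]
  m16 ⊆ -1000-,01-00-,010-0-
  m17 ⊆ -1000-,01-0-1,01-00-,010--1,010-0-
  m19 ⊆ 01-0-1,010--1
  m20 ⊆ 010-0- [E]
  m23 ⊆ 0-0111,010--1
  m25 ⊆ 0-1001,01-0-1,01-00-
  m27 ⊆ 01-0-1 [E]
  m33 ⊆ 1-0001,10-001,1000-1
  m35 ⊆ 100-11,1000-1
  m39 ⊆ -00111,10-111,100-11
  m40 ⊆ 101-0- [E]
  m41 ⊆ -01001,10-001,101-0-
  m44 ⊆ -01100,1-1100,101-0-
  m45 ⊆ 101-0-,1011-1
  m47 ⊆ 1-1111,10-111,1011-1
  m48 ⊆ -1000-,1100-0
  m49 ⊆ -1000-,1-0001
  m50 ⊆ 110-10,1100-0
  m54 ⊆ 110-10 [E]
  m63 ⊆ 1-1111 [E]
E = {0011-0, 01-0-1, 010-0-, 1-1111, 101-0-, 110-10}

6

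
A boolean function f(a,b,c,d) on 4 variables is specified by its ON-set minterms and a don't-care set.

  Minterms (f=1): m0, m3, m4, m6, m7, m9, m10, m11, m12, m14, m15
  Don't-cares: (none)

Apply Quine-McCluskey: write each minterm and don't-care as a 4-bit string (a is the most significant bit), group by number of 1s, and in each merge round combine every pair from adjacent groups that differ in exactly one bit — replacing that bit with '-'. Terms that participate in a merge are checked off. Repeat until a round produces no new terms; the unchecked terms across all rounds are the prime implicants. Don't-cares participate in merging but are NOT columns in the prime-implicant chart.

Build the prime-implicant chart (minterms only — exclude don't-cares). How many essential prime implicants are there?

[col 0] 0000*, 0011*, 0100*, 0110*, 0111*, 1001*, 1010*, 1011*, 1100*, 1110*, 1111*
[col 1] -011*, -100*, -110*, -111*, 0-00, 0-11*, 01-0*, 011-*, 1-10*, 1-11*, 10-1, 101-*, 11-0*, 111-*
[col 2] --11, -1-0, -11-, 1-1-
Prime implicants: --11, -1-0, -11-, 0-00, 1-1-, 10-1
PI chart (minterm → PIs covering it):
  0 | 0-00  (sole → essential)
  3 | --11  (sole → essential)
  4 | -1-0,0-00
  6 | -1-0,-11-
  7 | --11,-11-
  9 | 10-1  (sole → essential)
  10 | 1-1-  (sole → essential)
  11 | --11,1-1-,10-1
  12 | -1-0  (sole → essential)
  14 | -1-0,-11-,1-1-
  15 | --11,-11-,1-1-
Essential prime implicants: --11, -1-0, 0-00, 1-1-, 10-1

5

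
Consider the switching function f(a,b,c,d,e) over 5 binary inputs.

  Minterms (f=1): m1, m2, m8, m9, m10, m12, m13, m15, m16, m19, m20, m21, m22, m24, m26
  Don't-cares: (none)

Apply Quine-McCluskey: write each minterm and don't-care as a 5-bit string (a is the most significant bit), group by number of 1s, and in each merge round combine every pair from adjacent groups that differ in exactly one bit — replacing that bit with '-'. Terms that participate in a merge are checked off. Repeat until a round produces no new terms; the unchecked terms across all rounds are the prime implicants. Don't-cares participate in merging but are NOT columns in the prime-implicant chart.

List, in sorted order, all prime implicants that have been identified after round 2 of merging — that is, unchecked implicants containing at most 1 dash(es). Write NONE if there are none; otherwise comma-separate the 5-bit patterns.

size-2^0 implicants → 00001(✓)  00010(✓)  01000(✓)  01001(✓)  01010(✓)  01100(✓)  01101(✓)  01111(✓)  10000(✓)  10011  10100(✓)  10101(✓)  10110(✓)  11000(✓)  11010(✓)
size-2^1 implicants → -1000(✓)  -1010(✓)  0-001  0-010  01-00(✓)  01-01(✓)  010-0(✓)  0100-(✓)  011-1  0110-(✓)  1-000  10-00  101-0  1010-  110-0(✓)
size-2^2 implicants → -10-0  01-0-
Unchecked terms (primes): -10-0, 0-001, 0-010, 01-0-, 011-1, 1-000, 10-00, 10011, 101-0, 1010-

0-001, 0-010, 011-1, 1-000, 10-00, 10011, 101-0, 1010-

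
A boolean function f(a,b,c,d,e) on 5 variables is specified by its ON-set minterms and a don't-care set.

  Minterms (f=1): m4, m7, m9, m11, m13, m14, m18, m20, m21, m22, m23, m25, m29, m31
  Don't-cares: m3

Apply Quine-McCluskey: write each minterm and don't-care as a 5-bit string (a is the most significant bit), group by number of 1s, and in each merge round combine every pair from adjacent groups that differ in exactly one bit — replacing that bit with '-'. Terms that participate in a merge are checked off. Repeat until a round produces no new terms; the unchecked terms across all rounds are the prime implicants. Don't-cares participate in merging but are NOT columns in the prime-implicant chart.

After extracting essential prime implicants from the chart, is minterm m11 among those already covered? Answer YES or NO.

NO

Round 0: 00011✓ 00100✓ 00111✓ 01001✓ 01011✓ 01101✓ 01110 10010✓ 10100✓ 10101✓ 10110✓ 10111✓ 11001✓ 11101✓ 11111✓
Round 1: -0100 -0111 -1001✓ -1101✓ 0-011 00-11 01-01✓ 010-1 1-101✓ 1-111✓ 10-10 101-0✓ 101-1✓ 1010-✓ 1011-✓ 11-01✓ 111-1✓
Round 2: -1-01 1-1-1 101--
PIs = {-0100, -0111, -1-01, 0-011, 00-11, 010-1, 01110, 1-1-1, 10-10, 101--}
Coverage chart:
  m4: -0100 ←essential
  m7: -0111,00-11
  m9: -1-01,010-1
  m11: 0-011,010-1
  m13: -1-01 ←essential
  m14: 01110 ←essential
  m18: 10-10 ←essential
  m20: -0100,101--
  m21: 1-1-1,101--
  m22: 10-10,101--
  m23: -0111,1-1-1,101--
  m25: -1-01 ←essential
  m29: -1-01,1-1-1
  m31: 1-1-1 ←essential
Essential: -0100, -1-01, 01110, 1-1-1, 10-10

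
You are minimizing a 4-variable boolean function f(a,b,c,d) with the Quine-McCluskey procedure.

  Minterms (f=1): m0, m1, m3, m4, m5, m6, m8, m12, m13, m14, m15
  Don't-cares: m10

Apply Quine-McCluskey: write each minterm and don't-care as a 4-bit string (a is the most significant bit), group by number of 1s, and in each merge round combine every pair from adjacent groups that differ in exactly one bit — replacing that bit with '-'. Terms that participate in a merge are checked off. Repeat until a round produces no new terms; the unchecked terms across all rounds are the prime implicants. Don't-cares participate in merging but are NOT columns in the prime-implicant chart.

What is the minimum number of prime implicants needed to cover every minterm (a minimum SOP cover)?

size-2^0 implicants → 0000(✓)  0001(✓)  0011(✓)  0100(✓)  0101(✓)  0110(✓)  1000(✓)  1010(✓)  1100(✓)  1101(✓)  1110(✓)  1111(✓)
size-2^1 implicants → -000(✓)  -100(✓)  -101(✓)  -110(✓)  0-00(✓)  0-01(✓)  00-1  000-(✓)  01-0(✓)  010-(✓)  1-00(✓)  1-10(✓)  10-0(✓)  11-0(✓)  11-1(✓)  110-(✓)  111-(✓)
size-2^2 implicants → --00  -1-0  -10-  0-0-  1--0  11--
Unchecked terms (primes): --00, -1-0, -10-, 0-0-, 00-1, 1--0, 11--
Minterm coverage:
  m0 ⊆ --00,0-0-
  m1 ⊆ 0-0-,00-1
  m3 ⊆ 00-1 [E]
  m4 ⊆ --00,-1-0,-10-,0-0-
  m5 ⊆ -10-,0-0-
  m6 ⊆ -1-0 [E]
  m8 ⊆ --00,1--0
  m12 ⊆ --00,-1-0,-10-,1--0,11--
  m13 ⊆ -10-,11--
  m14 ⊆ -1-0,1--0,11--
  m15 ⊆ 11-- [E]
E = {-1-0, 00-1, 11--}
Petrick residual → --00, -10-
Cover = c'd' + bd' + bc' + a'b'd + ab  |cover|=5

5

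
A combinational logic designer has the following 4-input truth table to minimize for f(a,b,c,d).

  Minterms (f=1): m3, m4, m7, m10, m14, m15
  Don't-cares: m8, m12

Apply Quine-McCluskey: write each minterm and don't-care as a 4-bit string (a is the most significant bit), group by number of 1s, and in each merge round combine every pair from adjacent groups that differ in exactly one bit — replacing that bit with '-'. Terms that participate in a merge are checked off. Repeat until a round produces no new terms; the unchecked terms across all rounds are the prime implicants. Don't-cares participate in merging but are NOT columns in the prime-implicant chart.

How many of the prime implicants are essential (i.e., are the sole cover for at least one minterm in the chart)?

[col 0] 0011*, 0100*, 0111*, 1000*, 1010*, 1100*, 1110*, 1111*
[col 1] -100, -111, 0-11, 1-00*, 1-10*, 10-0*, 11-0*, 111-
[col 2] 1--0
Prime implicants: -100, -111, 0-11, 1--0, 111-
PI chart (minterm → PIs covering it):
  3 | 0-11  (sole → essential)
  4 | -100  (sole → essential)
  7 | -111,0-11
  10 | 1--0  (sole → essential)
  14 | 1--0,111-
  15 | -111,111-
Essential prime implicants: -100, 0-11, 1--0

3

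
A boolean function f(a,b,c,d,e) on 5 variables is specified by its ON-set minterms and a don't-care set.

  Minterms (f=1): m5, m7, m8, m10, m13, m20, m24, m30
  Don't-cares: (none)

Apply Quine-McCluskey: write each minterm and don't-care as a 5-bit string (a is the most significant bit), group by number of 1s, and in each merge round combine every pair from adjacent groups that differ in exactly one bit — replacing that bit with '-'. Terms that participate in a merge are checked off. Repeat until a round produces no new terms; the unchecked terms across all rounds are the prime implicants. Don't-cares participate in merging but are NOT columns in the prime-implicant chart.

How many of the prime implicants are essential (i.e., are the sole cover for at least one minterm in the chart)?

size-2^0 implicants → 00101(✓)  00111(✓)  01000(✓)  01010(✓)  01101(✓)  10100  11000(✓)  11110
size-2^1 implicants → -1000  0-101  001-1  010-0
Unchecked terms (primes): -1000, 0-101, 001-1, 010-0, 10100, 11110
Minterm coverage:
  m5 ⊆ 0-101,001-1
  m7 ⊆ 001-1 [E]
  m8 ⊆ -1000,010-0
  m10 ⊆ 010-0 [E]
  m13 ⊆ 0-101 [E]
  m20 ⊆ 10100 [E]
  m24 ⊆ -1000 [E]
  m30 ⊆ 11110 [E]
E = {-1000, 0-101, 001-1, 010-0, 10100, 11110}

6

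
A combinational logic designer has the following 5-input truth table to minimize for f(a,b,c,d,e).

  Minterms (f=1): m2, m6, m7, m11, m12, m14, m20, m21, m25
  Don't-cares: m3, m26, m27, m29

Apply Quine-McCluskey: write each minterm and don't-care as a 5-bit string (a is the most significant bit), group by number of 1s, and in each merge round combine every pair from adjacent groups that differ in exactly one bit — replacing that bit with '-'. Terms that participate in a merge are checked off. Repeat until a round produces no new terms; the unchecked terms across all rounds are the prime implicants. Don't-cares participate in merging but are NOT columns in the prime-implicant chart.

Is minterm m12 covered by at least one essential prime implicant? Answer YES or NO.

size-2^0 implicants → 00010(✓)  00011(✓)  00110(✓)  00111(✓)  01011(✓)  01100(✓)  01110(✓)  10100(✓)  10101(✓)  11001(✓)  11010(✓)  11011(✓)  11101(✓)
size-2^1 implicants → -1011  0-011  0-110  00-10(✓)  00-11(✓)  0001-(✓)  0011-(✓)  011-0  1-101  1010-  11-01  110-1  1101-
size-2^2 implicants → 00-1-
Unchecked terms (primes): -1011, 0-011, 0-110, 00-1-, 011-0, 1-101, 1010-, 11-01, 110-1, 1101-
Minterm coverage:
  m2 ⊆ 00-1- [E]
  m6 ⊆ 0-110,00-1-
  m7 ⊆ 00-1- [E]
  m11 ⊆ -1011,0-011
  m12 ⊆ 011-0 [E]
  m14 ⊆ 0-110,011-0
  m20 ⊆ 1010- [E]
  m21 ⊆ 1-101,1010-
  m25 ⊆ 11-01,110-1
E = {00-1-, 011-0, 1010-}

YES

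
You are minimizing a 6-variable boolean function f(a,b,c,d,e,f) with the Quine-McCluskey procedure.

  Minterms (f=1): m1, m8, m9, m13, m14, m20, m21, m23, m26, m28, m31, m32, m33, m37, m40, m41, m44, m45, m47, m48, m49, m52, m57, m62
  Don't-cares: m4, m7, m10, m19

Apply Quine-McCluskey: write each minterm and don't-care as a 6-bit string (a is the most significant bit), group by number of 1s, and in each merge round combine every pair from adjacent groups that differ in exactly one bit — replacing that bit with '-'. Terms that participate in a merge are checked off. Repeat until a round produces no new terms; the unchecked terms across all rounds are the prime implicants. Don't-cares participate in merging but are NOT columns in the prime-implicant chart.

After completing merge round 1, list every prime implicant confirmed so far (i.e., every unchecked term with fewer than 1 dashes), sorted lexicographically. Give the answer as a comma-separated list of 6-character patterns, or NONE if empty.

111110

[col 0] 000001*, 000100*, 000111*, 001000*, 001001*, 001010*, 001101*, 001110*, 010011*, 010100*, 010101*, 010111*, 011010*, 011100*, 011111*, 100000*, 100001*, 100101*, 101000*, 101001*, 101100*, 101101*, 101111*, 110000*, 110001*, 110100*, 111001*, 111110
[col 1] -00001*, -01000*, -01001*, -01101*, -10100, 0-0100, 0-0111, 0-1010, 00-001*, 001-01*, 001-10, 0010-0, 00100-*, 01-100, 01-111, 010-11, 0101-1, 01010-, 1-0000*, 1-0001*, 1-1001*, 10-000*, 10-001*, 10-101*, 100-01*, 10000-*, 101-00*, 101-01*, 10100-*, 1011-1, 10110-*, 11-001*, 110-00, 11000-*
[col 2] -0-001, -01-01, -0100-, 1--001, 1-000-, 10--01, 10-00-, 101-0-
Prime implicants: -0-001, -01-01, -0100-, -10100, 0-0100, 0-0111, 0-1010, 001-10, 0010-0, 01-100, 01-111, 010-11, 0101-1, 01010-, 1--001, 1-000-, 10--01, 10-00-, 101-0-, 1011-1, 110-00, 111110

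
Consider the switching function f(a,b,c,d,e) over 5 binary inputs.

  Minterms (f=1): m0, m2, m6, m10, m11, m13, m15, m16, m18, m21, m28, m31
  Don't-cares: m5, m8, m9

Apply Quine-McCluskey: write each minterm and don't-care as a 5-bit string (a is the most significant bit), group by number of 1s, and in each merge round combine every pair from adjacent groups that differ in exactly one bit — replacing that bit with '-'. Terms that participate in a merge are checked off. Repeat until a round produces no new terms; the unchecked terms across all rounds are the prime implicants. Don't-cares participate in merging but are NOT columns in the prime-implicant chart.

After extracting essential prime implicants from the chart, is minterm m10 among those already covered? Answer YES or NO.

NO

size-2^0 implicants → 00000(✓)  00010(✓)  00101(✓)  00110(✓)  01000(✓)  01001(✓)  01010(✓)  01011(✓)  01101(✓)  01111(✓)  10000(✓)  10010(✓)  10101(✓)  11100  11111(✓)
size-2^1 implicants → -0000(✓)  -0010(✓)  -0101  -1111  0-000(✓)  0-010(✓)  0-101  00-10  000-0(✓)  01-01(✓)  01-11(✓)  010-0(✓)  010-1(✓)  0100-(✓)  0101-(✓)  011-1(✓)  100-0(✓)
size-2^2 implicants → -00-0  0-0-0  01--1  010--
Unchecked terms (primes): -00-0, -0101, -1111, 0-0-0, 0-101, 00-10, 01--1, 010--, 11100
Minterm coverage:
  m0 ⊆ -00-0,0-0-0
  m2 ⊆ -00-0,0-0-0,00-10
  m6 ⊆ 00-10 [E]
  m10 ⊆ 0-0-0,010--
  m11 ⊆ 01--1,010--
  m13 ⊆ 0-101,01--1
  m15 ⊆ -1111,01--1
  m16 ⊆ -00-0 [E]
  m18 ⊆ -00-0 [E]
  m21 ⊆ -0101 [E]
  m28 ⊆ 11100 [E]
  m31 ⊆ -1111 [E]
E = {-00-0, -0101, -1111, 00-10, 11100}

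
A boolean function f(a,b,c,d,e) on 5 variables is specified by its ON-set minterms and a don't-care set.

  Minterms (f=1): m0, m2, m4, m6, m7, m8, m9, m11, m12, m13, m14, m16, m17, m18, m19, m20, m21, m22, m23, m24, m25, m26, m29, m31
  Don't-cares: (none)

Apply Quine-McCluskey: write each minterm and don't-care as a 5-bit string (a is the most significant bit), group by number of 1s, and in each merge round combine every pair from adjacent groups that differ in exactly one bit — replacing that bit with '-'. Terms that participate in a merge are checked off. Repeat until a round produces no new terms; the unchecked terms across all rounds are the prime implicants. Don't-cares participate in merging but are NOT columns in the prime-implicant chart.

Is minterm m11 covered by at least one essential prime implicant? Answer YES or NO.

YES

size-2^0 implicants → 00000(✓)  00010(✓)  00100(✓)  00110(✓)  00111(✓)  01000(✓)  01001(✓)  01011(✓)  01100(✓)  01101(✓)  01110(✓)  10000(✓)  10001(✓)  10010(✓)  10011(✓)  10100(✓)  10101(✓)  10110(✓)  10111(✓)  11000(✓)  11001(✓)  11010(✓)  11101(✓)  11111(✓)
size-2^1 implicants → -0000(✓)  -0010(✓)  -0100(✓)  -0110(✓)  -0111(✓)  -1000(✓)  -1001(✓)  -1101(✓)  0-000(✓)  0-100(✓)  0-110(✓)  00-00(✓)  00-10(✓)  000-0(✓)  001-0(✓)  0011-(✓)  01-00(✓)  01-01(✓)  010-1  0100-(✓)  011-0(✓)  0110-(✓)  1-000(✓)  1-001(✓)  1-010(✓)  1-101(✓)  1-111(✓)  10-00(✓)  10-01(✓)  10-10(✓)  10-11(✓)  100-0(✓)  100-1(✓)  1000-(✓)  1001-(✓)  101-0(✓)  101-1(✓)  1010-(✓)  1011-(✓)  11-01(✓)  110-0(✓)  1100-(✓)  111-1(✓)
size-2^2 implicants → --000  -0-00(✓)  -0-10(✓)  -00-0(✓)  -01-0(✓)  -011-  -1-01  -100-  0--00  0-1-0  00--0(✓)  01-0-  1--01  1-0-0  1-00-  1-1-1  10--0(✓)  10--1(✓)  10-0-(✓)  10-1-(✓)  100--(✓)  101--(✓)
size-2^3 implicants → -0--0  10---
Unchecked terms (primes): --000, -0--0, -011-, -1-01, -100-, 0--00, 0-1-0, 01-0-, 010-1, 1--01, 1-0-0, 1-00-, 1-1-1, 10---
Minterm coverage:
  m0 ⊆ --000,-0--0,0--00
  m2 ⊆ -0--0 [E]
  m4 ⊆ -0--0,0--00,0-1-0
  m6 ⊆ -0--0,-011-,0-1-0
  m7 ⊆ -011- [E]
  m8 ⊆ --000,-100-,0--00,01-0-
  m9 ⊆ -1-01,-100-,01-0-,010-1
  m11 ⊆ 010-1 [E]
  m12 ⊆ 0--00,0-1-0,01-0-
  m13 ⊆ -1-01,01-0-
  m14 ⊆ 0-1-0 [E]
  m16 ⊆ --000,-0--0,1-0-0,1-00-,10---
  m17 ⊆ 1--01,1-00-,10---
  m18 ⊆ -0--0,1-0-0,10---
  m19 ⊆ 10--- [E]
  m20 ⊆ -0--0,10---
  m21 ⊆ 1--01,1-1-1,10---
  m22 ⊆ -0--0,-011-,10---
  m23 ⊆ -011-,1-1-1,10---
  m24 ⊆ --000,-100-,1-0-0,1-00-
  m25 ⊆ -1-01,-100-,1--01,1-00-
  m26 ⊆ 1-0-0 [E]
  m29 ⊆ -1-01,1--01,1-1-1
  m31 ⊆ 1-1-1 [E]
E = {-0--0, -011-, 0-1-0, 010-1, 1-0-0, 1-1-1, 10---}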